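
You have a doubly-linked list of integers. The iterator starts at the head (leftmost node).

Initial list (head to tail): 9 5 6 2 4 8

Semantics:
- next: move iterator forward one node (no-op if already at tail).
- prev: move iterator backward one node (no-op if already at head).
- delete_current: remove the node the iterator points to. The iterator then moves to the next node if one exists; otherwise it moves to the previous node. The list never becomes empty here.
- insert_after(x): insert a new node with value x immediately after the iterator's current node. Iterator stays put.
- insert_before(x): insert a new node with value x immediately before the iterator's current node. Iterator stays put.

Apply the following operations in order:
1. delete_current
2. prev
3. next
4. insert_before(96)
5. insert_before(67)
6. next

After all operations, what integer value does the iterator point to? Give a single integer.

After 1 (delete_current): list=[5, 6, 2, 4, 8] cursor@5
After 2 (prev): list=[5, 6, 2, 4, 8] cursor@5
After 3 (next): list=[5, 6, 2, 4, 8] cursor@6
After 4 (insert_before(96)): list=[5, 96, 6, 2, 4, 8] cursor@6
After 5 (insert_before(67)): list=[5, 96, 67, 6, 2, 4, 8] cursor@6
After 6 (next): list=[5, 96, 67, 6, 2, 4, 8] cursor@2

Answer: 2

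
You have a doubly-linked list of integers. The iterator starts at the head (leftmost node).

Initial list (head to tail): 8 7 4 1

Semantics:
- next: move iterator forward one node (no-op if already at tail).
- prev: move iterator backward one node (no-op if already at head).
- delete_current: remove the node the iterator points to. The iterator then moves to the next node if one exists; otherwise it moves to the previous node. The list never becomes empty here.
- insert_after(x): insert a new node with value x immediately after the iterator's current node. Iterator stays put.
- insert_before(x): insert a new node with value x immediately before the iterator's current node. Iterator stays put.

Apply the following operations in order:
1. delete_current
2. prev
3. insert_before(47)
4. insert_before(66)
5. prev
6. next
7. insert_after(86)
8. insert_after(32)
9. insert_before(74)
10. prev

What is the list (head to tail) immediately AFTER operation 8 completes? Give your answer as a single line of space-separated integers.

After 1 (delete_current): list=[7, 4, 1] cursor@7
After 2 (prev): list=[7, 4, 1] cursor@7
After 3 (insert_before(47)): list=[47, 7, 4, 1] cursor@7
After 4 (insert_before(66)): list=[47, 66, 7, 4, 1] cursor@7
After 5 (prev): list=[47, 66, 7, 4, 1] cursor@66
After 6 (next): list=[47, 66, 7, 4, 1] cursor@7
After 7 (insert_after(86)): list=[47, 66, 7, 86, 4, 1] cursor@7
After 8 (insert_after(32)): list=[47, 66, 7, 32, 86, 4, 1] cursor@7

Answer: 47 66 7 32 86 4 1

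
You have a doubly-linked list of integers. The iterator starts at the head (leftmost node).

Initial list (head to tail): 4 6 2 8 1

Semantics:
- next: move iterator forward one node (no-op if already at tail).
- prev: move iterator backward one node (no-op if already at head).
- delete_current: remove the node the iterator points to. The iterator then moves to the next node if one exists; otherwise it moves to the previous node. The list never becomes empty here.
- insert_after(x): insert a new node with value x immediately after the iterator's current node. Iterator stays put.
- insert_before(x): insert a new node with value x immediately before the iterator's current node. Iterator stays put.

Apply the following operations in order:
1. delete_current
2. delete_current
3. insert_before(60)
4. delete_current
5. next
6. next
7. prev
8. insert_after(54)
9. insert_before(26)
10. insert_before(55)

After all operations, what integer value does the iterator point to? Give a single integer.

After 1 (delete_current): list=[6, 2, 8, 1] cursor@6
After 2 (delete_current): list=[2, 8, 1] cursor@2
After 3 (insert_before(60)): list=[60, 2, 8, 1] cursor@2
After 4 (delete_current): list=[60, 8, 1] cursor@8
After 5 (next): list=[60, 8, 1] cursor@1
After 6 (next): list=[60, 8, 1] cursor@1
After 7 (prev): list=[60, 8, 1] cursor@8
After 8 (insert_after(54)): list=[60, 8, 54, 1] cursor@8
After 9 (insert_before(26)): list=[60, 26, 8, 54, 1] cursor@8
After 10 (insert_before(55)): list=[60, 26, 55, 8, 54, 1] cursor@8

Answer: 8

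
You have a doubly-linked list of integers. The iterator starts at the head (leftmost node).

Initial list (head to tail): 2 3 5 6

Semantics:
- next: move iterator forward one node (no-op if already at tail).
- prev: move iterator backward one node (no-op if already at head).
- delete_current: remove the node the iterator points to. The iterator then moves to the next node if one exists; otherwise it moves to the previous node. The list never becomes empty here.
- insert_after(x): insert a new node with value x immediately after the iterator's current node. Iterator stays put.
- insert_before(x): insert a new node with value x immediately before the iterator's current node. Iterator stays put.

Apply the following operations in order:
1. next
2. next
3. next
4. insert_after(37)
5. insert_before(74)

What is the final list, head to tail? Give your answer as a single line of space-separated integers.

Answer: 2 3 5 74 6 37

Derivation:
After 1 (next): list=[2, 3, 5, 6] cursor@3
After 2 (next): list=[2, 3, 5, 6] cursor@5
After 3 (next): list=[2, 3, 5, 6] cursor@6
After 4 (insert_after(37)): list=[2, 3, 5, 6, 37] cursor@6
After 5 (insert_before(74)): list=[2, 3, 5, 74, 6, 37] cursor@6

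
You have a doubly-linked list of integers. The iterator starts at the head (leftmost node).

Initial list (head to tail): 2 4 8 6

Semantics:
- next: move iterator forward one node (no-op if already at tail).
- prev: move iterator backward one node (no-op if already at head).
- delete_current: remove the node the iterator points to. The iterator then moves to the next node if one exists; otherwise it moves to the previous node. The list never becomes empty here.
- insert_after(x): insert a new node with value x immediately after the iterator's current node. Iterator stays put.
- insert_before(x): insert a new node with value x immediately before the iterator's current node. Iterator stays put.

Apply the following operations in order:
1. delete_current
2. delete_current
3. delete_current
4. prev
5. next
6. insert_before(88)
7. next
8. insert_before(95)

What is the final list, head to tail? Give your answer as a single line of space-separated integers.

Answer: 88 95 6

Derivation:
After 1 (delete_current): list=[4, 8, 6] cursor@4
After 2 (delete_current): list=[8, 6] cursor@8
After 3 (delete_current): list=[6] cursor@6
After 4 (prev): list=[6] cursor@6
After 5 (next): list=[6] cursor@6
After 6 (insert_before(88)): list=[88, 6] cursor@6
After 7 (next): list=[88, 6] cursor@6
After 8 (insert_before(95)): list=[88, 95, 6] cursor@6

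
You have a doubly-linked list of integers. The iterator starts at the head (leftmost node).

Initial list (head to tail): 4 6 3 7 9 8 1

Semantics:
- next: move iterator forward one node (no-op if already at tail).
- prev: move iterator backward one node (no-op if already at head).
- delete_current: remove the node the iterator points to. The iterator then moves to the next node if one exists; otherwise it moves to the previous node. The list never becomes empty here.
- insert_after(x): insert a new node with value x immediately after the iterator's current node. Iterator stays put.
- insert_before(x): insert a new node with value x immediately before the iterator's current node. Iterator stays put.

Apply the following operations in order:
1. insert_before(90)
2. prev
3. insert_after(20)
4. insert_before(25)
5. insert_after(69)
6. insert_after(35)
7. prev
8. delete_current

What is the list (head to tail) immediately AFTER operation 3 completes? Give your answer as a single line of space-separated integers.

After 1 (insert_before(90)): list=[90, 4, 6, 3, 7, 9, 8, 1] cursor@4
After 2 (prev): list=[90, 4, 6, 3, 7, 9, 8, 1] cursor@90
After 3 (insert_after(20)): list=[90, 20, 4, 6, 3, 7, 9, 8, 1] cursor@90

Answer: 90 20 4 6 3 7 9 8 1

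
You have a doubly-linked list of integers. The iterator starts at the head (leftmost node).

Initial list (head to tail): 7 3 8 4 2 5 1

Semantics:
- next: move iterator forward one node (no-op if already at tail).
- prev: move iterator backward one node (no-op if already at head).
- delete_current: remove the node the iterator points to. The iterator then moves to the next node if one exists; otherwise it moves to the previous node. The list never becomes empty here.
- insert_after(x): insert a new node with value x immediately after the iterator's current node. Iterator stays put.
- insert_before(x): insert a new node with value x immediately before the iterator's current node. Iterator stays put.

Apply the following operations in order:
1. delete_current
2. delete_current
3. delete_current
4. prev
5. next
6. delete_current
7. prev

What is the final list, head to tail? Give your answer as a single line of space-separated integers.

Answer: 4 5 1

Derivation:
After 1 (delete_current): list=[3, 8, 4, 2, 5, 1] cursor@3
After 2 (delete_current): list=[8, 4, 2, 5, 1] cursor@8
After 3 (delete_current): list=[4, 2, 5, 1] cursor@4
After 4 (prev): list=[4, 2, 5, 1] cursor@4
After 5 (next): list=[4, 2, 5, 1] cursor@2
After 6 (delete_current): list=[4, 5, 1] cursor@5
After 7 (prev): list=[4, 5, 1] cursor@4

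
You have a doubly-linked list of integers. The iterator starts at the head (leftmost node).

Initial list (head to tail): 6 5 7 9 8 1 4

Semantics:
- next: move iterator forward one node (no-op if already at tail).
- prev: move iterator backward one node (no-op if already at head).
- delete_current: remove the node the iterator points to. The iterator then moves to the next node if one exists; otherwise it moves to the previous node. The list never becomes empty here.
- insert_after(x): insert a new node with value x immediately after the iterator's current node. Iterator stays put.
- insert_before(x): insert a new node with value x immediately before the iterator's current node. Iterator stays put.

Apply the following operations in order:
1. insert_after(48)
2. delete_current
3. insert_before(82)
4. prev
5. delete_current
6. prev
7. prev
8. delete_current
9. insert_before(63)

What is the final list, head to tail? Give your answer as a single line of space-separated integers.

After 1 (insert_after(48)): list=[6, 48, 5, 7, 9, 8, 1, 4] cursor@6
After 2 (delete_current): list=[48, 5, 7, 9, 8, 1, 4] cursor@48
After 3 (insert_before(82)): list=[82, 48, 5, 7, 9, 8, 1, 4] cursor@48
After 4 (prev): list=[82, 48, 5, 7, 9, 8, 1, 4] cursor@82
After 5 (delete_current): list=[48, 5, 7, 9, 8, 1, 4] cursor@48
After 6 (prev): list=[48, 5, 7, 9, 8, 1, 4] cursor@48
After 7 (prev): list=[48, 5, 7, 9, 8, 1, 4] cursor@48
After 8 (delete_current): list=[5, 7, 9, 8, 1, 4] cursor@5
After 9 (insert_before(63)): list=[63, 5, 7, 9, 8, 1, 4] cursor@5

Answer: 63 5 7 9 8 1 4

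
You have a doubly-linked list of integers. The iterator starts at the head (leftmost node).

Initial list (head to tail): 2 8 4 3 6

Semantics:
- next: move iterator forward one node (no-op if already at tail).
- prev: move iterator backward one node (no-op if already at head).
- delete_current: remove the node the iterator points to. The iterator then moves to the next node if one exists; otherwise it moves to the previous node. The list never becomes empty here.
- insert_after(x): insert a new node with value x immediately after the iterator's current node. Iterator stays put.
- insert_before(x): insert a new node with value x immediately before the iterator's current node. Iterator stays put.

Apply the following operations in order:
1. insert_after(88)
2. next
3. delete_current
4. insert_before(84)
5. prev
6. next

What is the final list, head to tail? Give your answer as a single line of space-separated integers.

Answer: 2 84 8 4 3 6

Derivation:
After 1 (insert_after(88)): list=[2, 88, 8, 4, 3, 6] cursor@2
After 2 (next): list=[2, 88, 8, 4, 3, 6] cursor@88
After 3 (delete_current): list=[2, 8, 4, 3, 6] cursor@8
After 4 (insert_before(84)): list=[2, 84, 8, 4, 3, 6] cursor@8
After 5 (prev): list=[2, 84, 8, 4, 3, 6] cursor@84
After 6 (next): list=[2, 84, 8, 4, 3, 6] cursor@8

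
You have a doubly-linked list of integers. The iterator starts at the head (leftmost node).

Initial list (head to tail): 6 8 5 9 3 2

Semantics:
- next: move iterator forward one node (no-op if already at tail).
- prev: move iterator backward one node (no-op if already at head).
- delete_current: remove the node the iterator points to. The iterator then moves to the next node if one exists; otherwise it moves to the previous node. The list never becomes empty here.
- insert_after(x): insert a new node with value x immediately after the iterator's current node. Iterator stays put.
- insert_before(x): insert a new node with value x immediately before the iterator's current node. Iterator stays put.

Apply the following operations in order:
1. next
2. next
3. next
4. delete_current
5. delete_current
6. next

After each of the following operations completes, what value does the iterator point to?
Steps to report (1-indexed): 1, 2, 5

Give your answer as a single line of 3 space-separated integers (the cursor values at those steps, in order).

Answer: 8 5 2

Derivation:
After 1 (next): list=[6, 8, 5, 9, 3, 2] cursor@8
After 2 (next): list=[6, 8, 5, 9, 3, 2] cursor@5
After 3 (next): list=[6, 8, 5, 9, 3, 2] cursor@9
After 4 (delete_current): list=[6, 8, 5, 3, 2] cursor@3
After 5 (delete_current): list=[6, 8, 5, 2] cursor@2
After 6 (next): list=[6, 8, 5, 2] cursor@2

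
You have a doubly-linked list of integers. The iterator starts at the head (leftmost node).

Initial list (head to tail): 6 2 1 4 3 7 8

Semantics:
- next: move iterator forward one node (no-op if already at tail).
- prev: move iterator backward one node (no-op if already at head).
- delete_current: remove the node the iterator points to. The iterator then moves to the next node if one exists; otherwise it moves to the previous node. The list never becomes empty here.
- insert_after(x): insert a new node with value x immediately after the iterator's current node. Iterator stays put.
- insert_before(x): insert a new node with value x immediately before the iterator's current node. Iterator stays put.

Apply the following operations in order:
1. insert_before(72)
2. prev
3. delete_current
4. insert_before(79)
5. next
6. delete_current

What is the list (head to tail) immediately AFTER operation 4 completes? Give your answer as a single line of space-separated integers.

Answer: 79 6 2 1 4 3 7 8

Derivation:
After 1 (insert_before(72)): list=[72, 6, 2, 1, 4, 3, 7, 8] cursor@6
After 2 (prev): list=[72, 6, 2, 1, 4, 3, 7, 8] cursor@72
After 3 (delete_current): list=[6, 2, 1, 4, 3, 7, 8] cursor@6
After 4 (insert_before(79)): list=[79, 6, 2, 1, 4, 3, 7, 8] cursor@6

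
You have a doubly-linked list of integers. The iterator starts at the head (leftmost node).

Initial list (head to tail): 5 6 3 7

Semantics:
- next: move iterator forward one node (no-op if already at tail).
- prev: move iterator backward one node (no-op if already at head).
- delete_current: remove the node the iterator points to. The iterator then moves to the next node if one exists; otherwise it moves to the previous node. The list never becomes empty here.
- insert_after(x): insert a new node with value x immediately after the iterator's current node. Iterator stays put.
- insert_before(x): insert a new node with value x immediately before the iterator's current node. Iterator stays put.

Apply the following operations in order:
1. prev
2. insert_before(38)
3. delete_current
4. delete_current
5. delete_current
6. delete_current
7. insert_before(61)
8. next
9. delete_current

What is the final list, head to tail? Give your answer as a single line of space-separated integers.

Answer: 61

Derivation:
After 1 (prev): list=[5, 6, 3, 7] cursor@5
After 2 (insert_before(38)): list=[38, 5, 6, 3, 7] cursor@5
After 3 (delete_current): list=[38, 6, 3, 7] cursor@6
After 4 (delete_current): list=[38, 3, 7] cursor@3
After 5 (delete_current): list=[38, 7] cursor@7
After 6 (delete_current): list=[38] cursor@38
After 7 (insert_before(61)): list=[61, 38] cursor@38
After 8 (next): list=[61, 38] cursor@38
After 9 (delete_current): list=[61] cursor@61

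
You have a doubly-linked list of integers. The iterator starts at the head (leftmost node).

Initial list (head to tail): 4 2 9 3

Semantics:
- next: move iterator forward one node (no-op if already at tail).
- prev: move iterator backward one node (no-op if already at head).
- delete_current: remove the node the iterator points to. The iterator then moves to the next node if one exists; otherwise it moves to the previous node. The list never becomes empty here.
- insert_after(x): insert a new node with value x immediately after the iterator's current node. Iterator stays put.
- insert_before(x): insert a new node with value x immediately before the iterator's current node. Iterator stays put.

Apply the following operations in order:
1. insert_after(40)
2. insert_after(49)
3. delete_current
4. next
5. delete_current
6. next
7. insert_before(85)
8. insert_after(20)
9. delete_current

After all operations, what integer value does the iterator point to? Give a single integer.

After 1 (insert_after(40)): list=[4, 40, 2, 9, 3] cursor@4
After 2 (insert_after(49)): list=[4, 49, 40, 2, 9, 3] cursor@4
After 3 (delete_current): list=[49, 40, 2, 9, 3] cursor@49
After 4 (next): list=[49, 40, 2, 9, 3] cursor@40
After 5 (delete_current): list=[49, 2, 9, 3] cursor@2
After 6 (next): list=[49, 2, 9, 3] cursor@9
After 7 (insert_before(85)): list=[49, 2, 85, 9, 3] cursor@9
After 8 (insert_after(20)): list=[49, 2, 85, 9, 20, 3] cursor@9
After 9 (delete_current): list=[49, 2, 85, 20, 3] cursor@20

Answer: 20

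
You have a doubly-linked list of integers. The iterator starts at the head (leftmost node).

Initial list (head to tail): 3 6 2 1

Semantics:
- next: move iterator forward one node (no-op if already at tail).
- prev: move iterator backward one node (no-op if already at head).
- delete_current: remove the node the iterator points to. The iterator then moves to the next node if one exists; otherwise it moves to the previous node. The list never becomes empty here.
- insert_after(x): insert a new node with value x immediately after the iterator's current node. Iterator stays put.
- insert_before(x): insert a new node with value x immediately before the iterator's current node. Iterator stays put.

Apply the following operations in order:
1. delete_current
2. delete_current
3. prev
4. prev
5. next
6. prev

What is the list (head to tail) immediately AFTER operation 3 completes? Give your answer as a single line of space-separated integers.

Answer: 2 1

Derivation:
After 1 (delete_current): list=[6, 2, 1] cursor@6
After 2 (delete_current): list=[2, 1] cursor@2
After 3 (prev): list=[2, 1] cursor@2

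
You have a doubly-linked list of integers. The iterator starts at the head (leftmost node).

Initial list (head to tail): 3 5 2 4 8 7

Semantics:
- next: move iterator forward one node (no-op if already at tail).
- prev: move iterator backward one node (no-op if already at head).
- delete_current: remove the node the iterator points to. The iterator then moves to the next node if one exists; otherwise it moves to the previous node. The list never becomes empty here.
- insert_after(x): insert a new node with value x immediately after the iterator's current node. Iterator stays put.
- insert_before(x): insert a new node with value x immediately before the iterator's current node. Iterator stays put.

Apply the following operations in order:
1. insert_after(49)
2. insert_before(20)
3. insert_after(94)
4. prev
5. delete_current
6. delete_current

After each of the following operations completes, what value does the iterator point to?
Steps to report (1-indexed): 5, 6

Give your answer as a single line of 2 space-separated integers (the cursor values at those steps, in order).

After 1 (insert_after(49)): list=[3, 49, 5, 2, 4, 8, 7] cursor@3
After 2 (insert_before(20)): list=[20, 3, 49, 5, 2, 4, 8, 7] cursor@3
After 3 (insert_after(94)): list=[20, 3, 94, 49, 5, 2, 4, 8, 7] cursor@3
After 4 (prev): list=[20, 3, 94, 49, 5, 2, 4, 8, 7] cursor@20
After 5 (delete_current): list=[3, 94, 49, 5, 2, 4, 8, 7] cursor@3
After 6 (delete_current): list=[94, 49, 5, 2, 4, 8, 7] cursor@94

Answer: 3 94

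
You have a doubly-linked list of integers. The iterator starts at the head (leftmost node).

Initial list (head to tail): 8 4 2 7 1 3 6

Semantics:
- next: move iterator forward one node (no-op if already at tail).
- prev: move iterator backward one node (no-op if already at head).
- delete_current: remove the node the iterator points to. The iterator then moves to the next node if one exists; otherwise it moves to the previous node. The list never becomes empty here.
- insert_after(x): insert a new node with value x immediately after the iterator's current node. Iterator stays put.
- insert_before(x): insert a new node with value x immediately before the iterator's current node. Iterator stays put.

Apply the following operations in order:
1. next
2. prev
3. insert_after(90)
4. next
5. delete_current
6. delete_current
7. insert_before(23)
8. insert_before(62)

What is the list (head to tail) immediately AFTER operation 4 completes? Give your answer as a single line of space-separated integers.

Answer: 8 90 4 2 7 1 3 6

Derivation:
After 1 (next): list=[8, 4, 2, 7, 1, 3, 6] cursor@4
After 2 (prev): list=[8, 4, 2, 7, 1, 3, 6] cursor@8
After 3 (insert_after(90)): list=[8, 90, 4, 2, 7, 1, 3, 6] cursor@8
After 4 (next): list=[8, 90, 4, 2, 7, 1, 3, 6] cursor@90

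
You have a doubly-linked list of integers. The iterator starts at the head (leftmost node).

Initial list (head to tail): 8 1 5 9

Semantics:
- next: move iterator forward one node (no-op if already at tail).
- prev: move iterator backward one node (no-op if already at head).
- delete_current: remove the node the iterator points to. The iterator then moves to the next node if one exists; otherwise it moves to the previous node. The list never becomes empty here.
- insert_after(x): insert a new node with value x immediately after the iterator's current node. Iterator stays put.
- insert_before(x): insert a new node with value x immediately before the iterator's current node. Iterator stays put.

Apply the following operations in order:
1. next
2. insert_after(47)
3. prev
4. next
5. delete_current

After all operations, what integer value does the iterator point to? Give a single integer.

After 1 (next): list=[8, 1, 5, 9] cursor@1
After 2 (insert_after(47)): list=[8, 1, 47, 5, 9] cursor@1
After 3 (prev): list=[8, 1, 47, 5, 9] cursor@8
After 4 (next): list=[8, 1, 47, 5, 9] cursor@1
After 5 (delete_current): list=[8, 47, 5, 9] cursor@47

Answer: 47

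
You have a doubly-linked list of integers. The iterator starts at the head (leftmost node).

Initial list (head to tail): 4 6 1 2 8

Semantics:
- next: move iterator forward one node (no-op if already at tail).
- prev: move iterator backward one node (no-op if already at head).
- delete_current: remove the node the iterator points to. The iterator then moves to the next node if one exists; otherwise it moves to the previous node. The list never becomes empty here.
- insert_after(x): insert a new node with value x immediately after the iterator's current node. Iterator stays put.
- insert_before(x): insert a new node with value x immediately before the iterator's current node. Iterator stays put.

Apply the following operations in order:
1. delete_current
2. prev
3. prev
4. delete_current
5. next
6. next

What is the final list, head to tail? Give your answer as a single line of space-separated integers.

Answer: 1 2 8

Derivation:
After 1 (delete_current): list=[6, 1, 2, 8] cursor@6
After 2 (prev): list=[6, 1, 2, 8] cursor@6
After 3 (prev): list=[6, 1, 2, 8] cursor@6
After 4 (delete_current): list=[1, 2, 8] cursor@1
After 5 (next): list=[1, 2, 8] cursor@2
After 6 (next): list=[1, 2, 8] cursor@8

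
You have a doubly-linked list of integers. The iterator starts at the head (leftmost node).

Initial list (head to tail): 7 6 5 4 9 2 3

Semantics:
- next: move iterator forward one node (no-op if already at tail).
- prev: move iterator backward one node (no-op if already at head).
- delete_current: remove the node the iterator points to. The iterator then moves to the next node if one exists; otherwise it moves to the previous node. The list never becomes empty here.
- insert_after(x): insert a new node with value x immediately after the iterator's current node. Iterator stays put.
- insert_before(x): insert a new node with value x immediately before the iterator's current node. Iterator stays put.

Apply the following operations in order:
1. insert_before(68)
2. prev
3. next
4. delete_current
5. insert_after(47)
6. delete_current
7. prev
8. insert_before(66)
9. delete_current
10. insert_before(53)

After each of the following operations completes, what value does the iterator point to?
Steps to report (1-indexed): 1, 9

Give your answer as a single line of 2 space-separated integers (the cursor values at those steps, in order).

After 1 (insert_before(68)): list=[68, 7, 6, 5, 4, 9, 2, 3] cursor@7
After 2 (prev): list=[68, 7, 6, 5, 4, 9, 2, 3] cursor@68
After 3 (next): list=[68, 7, 6, 5, 4, 9, 2, 3] cursor@7
After 4 (delete_current): list=[68, 6, 5, 4, 9, 2, 3] cursor@6
After 5 (insert_after(47)): list=[68, 6, 47, 5, 4, 9, 2, 3] cursor@6
After 6 (delete_current): list=[68, 47, 5, 4, 9, 2, 3] cursor@47
After 7 (prev): list=[68, 47, 5, 4, 9, 2, 3] cursor@68
After 8 (insert_before(66)): list=[66, 68, 47, 5, 4, 9, 2, 3] cursor@68
After 9 (delete_current): list=[66, 47, 5, 4, 9, 2, 3] cursor@47
After 10 (insert_before(53)): list=[66, 53, 47, 5, 4, 9, 2, 3] cursor@47

Answer: 7 47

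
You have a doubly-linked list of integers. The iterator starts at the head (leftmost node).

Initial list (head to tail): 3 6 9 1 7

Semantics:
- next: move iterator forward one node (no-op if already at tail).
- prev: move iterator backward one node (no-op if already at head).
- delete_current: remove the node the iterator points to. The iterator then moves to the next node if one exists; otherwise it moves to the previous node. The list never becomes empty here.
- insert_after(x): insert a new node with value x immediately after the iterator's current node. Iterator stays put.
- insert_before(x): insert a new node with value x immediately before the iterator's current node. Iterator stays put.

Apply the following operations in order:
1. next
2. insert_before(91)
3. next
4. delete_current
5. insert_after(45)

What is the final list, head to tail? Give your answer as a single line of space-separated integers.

Answer: 3 91 6 1 45 7

Derivation:
After 1 (next): list=[3, 6, 9, 1, 7] cursor@6
After 2 (insert_before(91)): list=[3, 91, 6, 9, 1, 7] cursor@6
After 3 (next): list=[3, 91, 6, 9, 1, 7] cursor@9
After 4 (delete_current): list=[3, 91, 6, 1, 7] cursor@1
After 5 (insert_after(45)): list=[3, 91, 6, 1, 45, 7] cursor@1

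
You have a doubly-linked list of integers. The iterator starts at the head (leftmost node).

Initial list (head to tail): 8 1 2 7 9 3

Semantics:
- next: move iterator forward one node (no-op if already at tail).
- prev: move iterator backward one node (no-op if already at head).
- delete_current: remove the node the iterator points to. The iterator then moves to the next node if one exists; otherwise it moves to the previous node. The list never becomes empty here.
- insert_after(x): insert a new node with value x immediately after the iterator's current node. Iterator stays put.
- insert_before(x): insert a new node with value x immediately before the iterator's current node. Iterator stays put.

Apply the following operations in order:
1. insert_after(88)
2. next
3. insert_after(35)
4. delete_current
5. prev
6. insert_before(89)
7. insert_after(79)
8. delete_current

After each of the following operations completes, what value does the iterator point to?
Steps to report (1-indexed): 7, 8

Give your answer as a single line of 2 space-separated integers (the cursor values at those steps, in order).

Answer: 8 79

Derivation:
After 1 (insert_after(88)): list=[8, 88, 1, 2, 7, 9, 3] cursor@8
After 2 (next): list=[8, 88, 1, 2, 7, 9, 3] cursor@88
After 3 (insert_after(35)): list=[8, 88, 35, 1, 2, 7, 9, 3] cursor@88
After 4 (delete_current): list=[8, 35, 1, 2, 7, 9, 3] cursor@35
After 5 (prev): list=[8, 35, 1, 2, 7, 9, 3] cursor@8
After 6 (insert_before(89)): list=[89, 8, 35, 1, 2, 7, 9, 3] cursor@8
After 7 (insert_after(79)): list=[89, 8, 79, 35, 1, 2, 7, 9, 3] cursor@8
After 8 (delete_current): list=[89, 79, 35, 1, 2, 7, 9, 3] cursor@79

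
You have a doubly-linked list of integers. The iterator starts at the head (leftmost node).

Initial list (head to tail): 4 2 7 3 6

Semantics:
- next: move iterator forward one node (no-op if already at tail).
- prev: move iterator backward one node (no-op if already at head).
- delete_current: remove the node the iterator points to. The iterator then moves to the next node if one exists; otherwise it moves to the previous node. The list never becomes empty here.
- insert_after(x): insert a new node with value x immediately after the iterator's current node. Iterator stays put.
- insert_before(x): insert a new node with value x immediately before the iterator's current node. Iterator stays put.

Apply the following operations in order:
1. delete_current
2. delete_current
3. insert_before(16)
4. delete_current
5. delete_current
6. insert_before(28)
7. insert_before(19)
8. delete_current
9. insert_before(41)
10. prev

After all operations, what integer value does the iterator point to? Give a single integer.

After 1 (delete_current): list=[2, 7, 3, 6] cursor@2
After 2 (delete_current): list=[7, 3, 6] cursor@7
After 3 (insert_before(16)): list=[16, 7, 3, 6] cursor@7
After 4 (delete_current): list=[16, 3, 6] cursor@3
After 5 (delete_current): list=[16, 6] cursor@6
After 6 (insert_before(28)): list=[16, 28, 6] cursor@6
After 7 (insert_before(19)): list=[16, 28, 19, 6] cursor@6
After 8 (delete_current): list=[16, 28, 19] cursor@19
After 9 (insert_before(41)): list=[16, 28, 41, 19] cursor@19
After 10 (prev): list=[16, 28, 41, 19] cursor@41

Answer: 41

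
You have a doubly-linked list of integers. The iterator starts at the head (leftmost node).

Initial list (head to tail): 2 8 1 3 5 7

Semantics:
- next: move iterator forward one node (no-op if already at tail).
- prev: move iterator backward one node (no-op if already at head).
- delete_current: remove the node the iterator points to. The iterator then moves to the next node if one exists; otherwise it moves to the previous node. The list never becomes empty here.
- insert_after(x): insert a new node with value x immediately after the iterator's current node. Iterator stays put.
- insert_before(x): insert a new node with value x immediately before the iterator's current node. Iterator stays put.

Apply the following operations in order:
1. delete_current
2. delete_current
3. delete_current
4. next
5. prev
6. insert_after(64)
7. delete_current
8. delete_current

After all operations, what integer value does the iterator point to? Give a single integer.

Answer: 5

Derivation:
After 1 (delete_current): list=[8, 1, 3, 5, 7] cursor@8
After 2 (delete_current): list=[1, 3, 5, 7] cursor@1
After 3 (delete_current): list=[3, 5, 7] cursor@3
After 4 (next): list=[3, 5, 7] cursor@5
After 5 (prev): list=[3, 5, 7] cursor@3
After 6 (insert_after(64)): list=[3, 64, 5, 7] cursor@3
After 7 (delete_current): list=[64, 5, 7] cursor@64
After 8 (delete_current): list=[5, 7] cursor@5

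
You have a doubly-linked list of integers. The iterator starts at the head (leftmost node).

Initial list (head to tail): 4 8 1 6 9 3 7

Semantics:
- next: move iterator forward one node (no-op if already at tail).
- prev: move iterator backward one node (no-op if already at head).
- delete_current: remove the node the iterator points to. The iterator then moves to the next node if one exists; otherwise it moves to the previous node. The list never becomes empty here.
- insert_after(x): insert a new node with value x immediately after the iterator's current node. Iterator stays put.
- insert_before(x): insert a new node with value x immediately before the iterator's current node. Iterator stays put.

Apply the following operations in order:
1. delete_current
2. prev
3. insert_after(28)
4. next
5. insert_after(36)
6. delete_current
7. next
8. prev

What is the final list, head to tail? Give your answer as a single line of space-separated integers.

Answer: 8 36 1 6 9 3 7

Derivation:
After 1 (delete_current): list=[8, 1, 6, 9, 3, 7] cursor@8
After 2 (prev): list=[8, 1, 6, 9, 3, 7] cursor@8
After 3 (insert_after(28)): list=[8, 28, 1, 6, 9, 3, 7] cursor@8
After 4 (next): list=[8, 28, 1, 6, 9, 3, 7] cursor@28
After 5 (insert_after(36)): list=[8, 28, 36, 1, 6, 9, 3, 7] cursor@28
After 6 (delete_current): list=[8, 36, 1, 6, 9, 3, 7] cursor@36
After 7 (next): list=[8, 36, 1, 6, 9, 3, 7] cursor@1
After 8 (prev): list=[8, 36, 1, 6, 9, 3, 7] cursor@36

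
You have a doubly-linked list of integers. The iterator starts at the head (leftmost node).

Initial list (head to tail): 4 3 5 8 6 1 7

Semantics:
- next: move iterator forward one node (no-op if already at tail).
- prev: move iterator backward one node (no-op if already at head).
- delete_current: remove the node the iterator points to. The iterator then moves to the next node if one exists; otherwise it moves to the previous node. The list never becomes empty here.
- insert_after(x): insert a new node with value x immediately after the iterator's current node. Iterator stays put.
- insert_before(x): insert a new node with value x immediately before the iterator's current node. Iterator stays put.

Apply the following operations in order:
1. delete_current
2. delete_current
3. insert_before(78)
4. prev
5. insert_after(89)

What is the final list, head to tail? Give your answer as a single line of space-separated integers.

After 1 (delete_current): list=[3, 5, 8, 6, 1, 7] cursor@3
After 2 (delete_current): list=[5, 8, 6, 1, 7] cursor@5
After 3 (insert_before(78)): list=[78, 5, 8, 6, 1, 7] cursor@5
After 4 (prev): list=[78, 5, 8, 6, 1, 7] cursor@78
After 5 (insert_after(89)): list=[78, 89, 5, 8, 6, 1, 7] cursor@78

Answer: 78 89 5 8 6 1 7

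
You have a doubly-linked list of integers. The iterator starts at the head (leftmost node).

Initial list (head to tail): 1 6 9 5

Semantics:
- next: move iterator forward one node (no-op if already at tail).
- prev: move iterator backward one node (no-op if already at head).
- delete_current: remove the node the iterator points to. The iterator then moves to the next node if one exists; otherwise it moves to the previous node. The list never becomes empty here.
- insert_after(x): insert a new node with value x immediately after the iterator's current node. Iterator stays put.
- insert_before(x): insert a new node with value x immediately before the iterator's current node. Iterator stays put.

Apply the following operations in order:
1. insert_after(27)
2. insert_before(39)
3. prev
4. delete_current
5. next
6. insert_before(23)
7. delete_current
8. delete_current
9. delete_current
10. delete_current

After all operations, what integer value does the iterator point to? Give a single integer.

Answer: 23

Derivation:
After 1 (insert_after(27)): list=[1, 27, 6, 9, 5] cursor@1
After 2 (insert_before(39)): list=[39, 1, 27, 6, 9, 5] cursor@1
After 3 (prev): list=[39, 1, 27, 6, 9, 5] cursor@39
After 4 (delete_current): list=[1, 27, 6, 9, 5] cursor@1
After 5 (next): list=[1, 27, 6, 9, 5] cursor@27
After 6 (insert_before(23)): list=[1, 23, 27, 6, 9, 5] cursor@27
After 7 (delete_current): list=[1, 23, 6, 9, 5] cursor@6
After 8 (delete_current): list=[1, 23, 9, 5] cursor@9
After 9 (delete_current): list=[1, 23, 5] cursor@5
After 10 (delete_current): list=[1, 23] cursor@23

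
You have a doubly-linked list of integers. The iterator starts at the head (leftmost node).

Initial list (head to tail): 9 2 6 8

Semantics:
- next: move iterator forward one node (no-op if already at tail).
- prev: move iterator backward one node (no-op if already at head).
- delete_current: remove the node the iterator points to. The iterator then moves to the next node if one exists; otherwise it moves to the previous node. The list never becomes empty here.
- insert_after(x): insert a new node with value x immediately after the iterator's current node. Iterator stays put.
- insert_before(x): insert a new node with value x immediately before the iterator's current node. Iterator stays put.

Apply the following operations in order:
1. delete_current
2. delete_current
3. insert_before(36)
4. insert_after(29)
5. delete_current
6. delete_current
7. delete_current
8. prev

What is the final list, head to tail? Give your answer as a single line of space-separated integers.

After 1 (delete_current): list=[2, 6, 8] cursor@2
After 2 (delete_current): list=[6, 8] cursor@6
After 3 (insert_before(36)): list=[36, 6, 8] cursor@6
After 4 (insert_after(29)): list=[36, 6, 29, 8] cursor@6
After 5 (delete_current): list=[36, 29, 8] cursor@29
After 6 (delete_current): list=[36, 8] cursor@8
After 7 (delete_current): list=[36] cursor@36
After 8 (prev): list=[36] cursor@36

Answer: 36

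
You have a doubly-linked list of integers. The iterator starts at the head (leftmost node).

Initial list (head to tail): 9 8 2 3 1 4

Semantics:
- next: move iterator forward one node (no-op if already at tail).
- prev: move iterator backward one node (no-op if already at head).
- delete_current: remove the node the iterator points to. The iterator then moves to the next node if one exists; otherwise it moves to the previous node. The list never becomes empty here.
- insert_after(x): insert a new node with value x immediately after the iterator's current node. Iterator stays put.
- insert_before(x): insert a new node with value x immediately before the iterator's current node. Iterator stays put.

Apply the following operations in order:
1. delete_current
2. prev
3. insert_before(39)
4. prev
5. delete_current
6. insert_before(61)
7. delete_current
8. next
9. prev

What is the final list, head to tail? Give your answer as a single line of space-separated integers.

After 1 (delete_current): list=[8, 2, 3, 1, 4] cursor@8
After 2 (prev): list=[8, 2, 3, 1, 4] cursor@8
After 3 (insert_before(39)): list=[39, 8, 2, 3, 1, 4] cursor@8
After 4 (prev): list=[39, 8, 2, 3, 1, 4] cursor@39
After 5 (delete_current): list=[8, 2, 3, 1, 4] cursor@8
After 6 (insert_before(61)): list=[61, 8, 2, 3, 1, 4] cursor@8
After 7 (delete_current): list=[61, 2, 3, 1, 4] cursor@2
After 8 (next): list=[61, 2, 3, 1, 4] cursor@3
After 9 (prev): list=[61, 2, 3, 1, 4] cursor@2

Answer: 61 2 3 1 4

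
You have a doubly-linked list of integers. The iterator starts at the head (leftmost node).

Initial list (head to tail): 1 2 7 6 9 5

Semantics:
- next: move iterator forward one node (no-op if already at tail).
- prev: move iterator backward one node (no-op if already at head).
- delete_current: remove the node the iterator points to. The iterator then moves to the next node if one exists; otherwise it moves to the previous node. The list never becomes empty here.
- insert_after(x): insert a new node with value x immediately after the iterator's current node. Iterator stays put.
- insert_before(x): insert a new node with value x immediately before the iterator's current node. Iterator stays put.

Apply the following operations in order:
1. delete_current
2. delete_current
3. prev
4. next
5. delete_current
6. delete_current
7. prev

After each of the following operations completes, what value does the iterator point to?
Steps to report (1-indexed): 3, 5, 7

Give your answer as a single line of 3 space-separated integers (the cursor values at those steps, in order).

Answer: 7 9 7

Derivation:
After 1 (delete_current): list=[2, 7, 6, 9, 5] cursor@2
After 2 (delete_current): list=[7, 6, 9, 5] cursor@7
After 3 (prev): list=[7, 6, 9, 5] cursor@7
After 4 (next): list=[7, 6, 9, 5] cursor@6
After 5 (delete_current): list=[7, 9, 5] cursor@9
After 6 (delete_current): list=[7, 5] cursor@5
After 7 (prev): list=[7, 5] cursor@7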